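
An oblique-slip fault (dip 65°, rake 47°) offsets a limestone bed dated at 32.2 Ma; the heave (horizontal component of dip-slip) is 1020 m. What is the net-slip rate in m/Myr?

102 m/Myr

dip-slip = heave / cos(dip) = 1020 / cos(65°) = 2414 m
net slip = dip-slip / sin(rake) = 2414 / sin(47°) = 3300 m
rate = 3300 m / 32.2 Ma = 0.000102 m/yr = 102 m/Myr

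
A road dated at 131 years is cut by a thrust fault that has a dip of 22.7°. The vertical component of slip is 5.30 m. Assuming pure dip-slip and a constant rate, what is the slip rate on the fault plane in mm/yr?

dip-slip = throw / sin(dip) = 5.30 m / sin(22.7°) = 13.73 m
rate = 13.73 m / 131 years = 0.105 m/yr = 105 mm/yr

105 mm/yr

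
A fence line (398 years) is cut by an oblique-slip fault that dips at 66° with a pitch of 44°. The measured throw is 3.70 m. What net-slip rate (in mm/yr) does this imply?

14.6 mm/yr

dip-slip = throw / sin(dip) = 3.70 / sin(66°) = 4.050 m
net slip = dip-slip / sin(rake) = 4.050 / sin(44°) = 5.830 m
rate = 5.830 m / 398 years = 0.0146 m/yr = 14.6 mm/yr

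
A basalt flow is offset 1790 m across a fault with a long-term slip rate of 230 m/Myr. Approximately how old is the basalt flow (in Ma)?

7.78 Ma

age = offset / rate = 1790 m / (230 m/Myr) = 7.78e+06 yr = 7.78 Ma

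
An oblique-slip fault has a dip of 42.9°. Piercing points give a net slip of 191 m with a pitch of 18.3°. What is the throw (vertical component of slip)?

40.8 m

dip-slip = net slip × sin(rake) = 191 m × sin(18.3°) = 59.97 m
throw = dip-slip × sin(dip) = 59.97 × sin(42.9°) = 40.8 m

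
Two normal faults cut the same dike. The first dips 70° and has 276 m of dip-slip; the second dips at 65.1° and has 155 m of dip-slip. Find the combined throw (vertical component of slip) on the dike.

400 m

throw_A = 276 × sin(70°) = 259.4 m
throw_B = 155 × sin(65.1°) = 140.6 m
total = 259.4 + 140.6 = 400 m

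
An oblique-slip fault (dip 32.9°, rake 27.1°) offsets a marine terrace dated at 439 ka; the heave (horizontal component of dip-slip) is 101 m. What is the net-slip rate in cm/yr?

0.0602 cm/yr

dip-slip = heave / cos(dip) = 101 / cos(32.9°) = 120.3 m
net slip = dip-slip / sin(rake) = 120.3 / sin(27.1°) = 264.1 m
rate = 264.1 m / 439 ka = 0.000602 m/yr = 0.0602 cm/yr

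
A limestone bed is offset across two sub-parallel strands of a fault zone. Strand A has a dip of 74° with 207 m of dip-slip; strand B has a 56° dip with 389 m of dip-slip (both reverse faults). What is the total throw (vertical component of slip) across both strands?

throw_A = 207 × sin(74°) = 199 m
throw_B = 389 × sin(56°) = 322.5 m
total = 199 + 322.5 = 521 m

521 m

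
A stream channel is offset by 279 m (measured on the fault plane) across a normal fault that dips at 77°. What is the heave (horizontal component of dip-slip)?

62.8 m

heave = dip-slip × cos(dip) = 279 m × cos(77°) = 62.8 m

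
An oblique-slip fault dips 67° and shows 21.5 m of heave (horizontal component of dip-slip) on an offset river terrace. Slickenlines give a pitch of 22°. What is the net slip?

147 m

dip-slip = heave / cos(dip) = 21.5 / cos(67°) = 55.03 m
net slip = dip-slip / sin(rake) = 55.03 / sin(22°) = 147 m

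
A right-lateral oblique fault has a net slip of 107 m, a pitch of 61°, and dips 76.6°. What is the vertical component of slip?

dip-slip = net slip × sin(rake) = 107 m × sin(61°) = 93.58 m
throw = dip-slip × sin(dip) = 93.58 × sin(76.6°) = 91 m

91 m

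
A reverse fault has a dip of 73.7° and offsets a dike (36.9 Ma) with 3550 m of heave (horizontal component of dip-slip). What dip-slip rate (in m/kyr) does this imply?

dip-slip = heave / cos(dip) = 3550 m / cos(73.7°) = 12650 m
rate = 12650 m / 36.9 Ma = 0.000343 m/yr = 0.343 m/kyr

0.343 m/kyr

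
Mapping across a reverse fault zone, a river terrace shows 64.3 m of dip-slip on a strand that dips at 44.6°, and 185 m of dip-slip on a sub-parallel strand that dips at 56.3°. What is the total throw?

199 m

throw_A = 64.3 × sin(44.6°) = 45.15 m
throw_B = 185 × sin(56.3°) = 153.9 m
total = 45.15 + 153.9 = 199 m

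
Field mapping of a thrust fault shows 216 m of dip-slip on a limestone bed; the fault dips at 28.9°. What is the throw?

104 m

throw = dip-slip × sin(dip) = 216 m × sin(28.9°) = 104 m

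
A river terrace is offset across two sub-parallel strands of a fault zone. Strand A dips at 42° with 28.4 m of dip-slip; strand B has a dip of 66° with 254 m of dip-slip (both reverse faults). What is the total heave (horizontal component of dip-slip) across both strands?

124 m

heave_A = 28.4 × cos(42°) = 21.11 m
heave_B = 254 × cos(66°) = 103.3 m
total = 21.11 + 103.3 = 124 m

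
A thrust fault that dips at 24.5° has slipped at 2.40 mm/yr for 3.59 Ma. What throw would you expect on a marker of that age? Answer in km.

dip-slip = rate × time = 2.40 mm/yr × 3.59 Ma = 8616 m
throw = dip-slip × sin(dip) = 8616 × sin(24.5°) = 3570 m = 3.57 km

3.57 km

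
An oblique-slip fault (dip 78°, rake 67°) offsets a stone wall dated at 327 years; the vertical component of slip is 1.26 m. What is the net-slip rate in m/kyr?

dip-slip = throw / sin(dip) = 1.26 / sin(78°) = 1.288 m
net slip = dip-slip / sin(rake) = 1.288 / sin(67°) = 1.399 m
rate = 1.399 m / 327 years = 0.00428 m/yr = 4.28 m/kyr

4.28 m/kyr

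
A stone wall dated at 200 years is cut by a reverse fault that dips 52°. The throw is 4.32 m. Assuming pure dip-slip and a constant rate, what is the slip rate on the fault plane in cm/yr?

2.74 cm/yr

dip-slip = throw / sin(dip) = 4.32 m / sin(52°) = 5.482 m
rate = 5.482 m / 200 years = 0.0274 m/yr = 2.74 cm/yr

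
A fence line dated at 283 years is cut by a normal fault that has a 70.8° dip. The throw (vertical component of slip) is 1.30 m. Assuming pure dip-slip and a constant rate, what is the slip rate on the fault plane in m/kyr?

dip-slip = throw / sin(dip) = 1.30 m / sin(70.8°) = 1.377 m
rate = 1.377 m / 283 years = 0.00486 m/yr = 4.86 m/kyr

4.86 m/kyr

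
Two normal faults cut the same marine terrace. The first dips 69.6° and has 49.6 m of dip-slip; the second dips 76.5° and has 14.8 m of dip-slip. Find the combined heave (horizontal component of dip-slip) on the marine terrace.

heave_A = 49.6 × cos(69.6°) = 17.29 m
heave_B = 14.8 × cos(76.5°) = 3.455 m
total = 17.29 + 3.455 = 20.7 m

20.7 m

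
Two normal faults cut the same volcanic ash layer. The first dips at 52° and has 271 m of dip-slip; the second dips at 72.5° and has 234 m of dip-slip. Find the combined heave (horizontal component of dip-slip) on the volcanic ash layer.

heave_A = 271 × cos(52°) = 166.8 m
heave_B = 234 × cos(72.5°) = 70.37 m
total = 166.8 + 70.37 = 237 m

237 m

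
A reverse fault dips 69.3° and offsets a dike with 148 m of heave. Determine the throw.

throw = heave × tan(dip) = 148 × tan(69.3°) = 392 m

392 m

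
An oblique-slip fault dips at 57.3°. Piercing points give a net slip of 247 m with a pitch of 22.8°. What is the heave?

51.7 m

dip-slip = net slip × sin(rake) = 247 m × sin(22.8°) = 95.72 m
heave = dip-slip × cos(dip) = 95.72 × cos(57.3°) = 51.7 m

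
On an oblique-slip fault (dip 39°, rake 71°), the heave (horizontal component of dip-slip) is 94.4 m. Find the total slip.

dip-slip = heave / cos(dip) = 94.4 / cos(39°) = 121.5 m
net slip = dip-slip / sin(rake) = 121.5 / sin(71°) = 128 m

128 m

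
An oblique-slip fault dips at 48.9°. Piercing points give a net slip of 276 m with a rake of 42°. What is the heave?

dip-slip = net slip × sin(rake) = 276 m × sin(42°) = 184.7 m
heave = dip-slip × cos(dip) = 184.7 × cos(48.9°) = 121 m

121 m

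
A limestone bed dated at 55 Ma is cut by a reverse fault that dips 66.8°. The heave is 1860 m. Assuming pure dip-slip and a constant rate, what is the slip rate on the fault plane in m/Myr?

dip-slip = heave / cos(dip) = 1860 m / cos(66.8°) = 4722 m
rate = 4722 m / 55 Ma = 0.0000858 m/yr = 85.8 m/Myr

85.8 m/Myr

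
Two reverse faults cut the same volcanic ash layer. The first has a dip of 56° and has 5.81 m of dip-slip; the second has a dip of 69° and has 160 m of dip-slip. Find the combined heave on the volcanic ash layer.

heave_A = 5.81 × cos(56°) = 3.249 m
heave_B = 160 × cos(69°) = 57.34 m
total = 3.249 + 57.34 = 60.6 m

60.6 m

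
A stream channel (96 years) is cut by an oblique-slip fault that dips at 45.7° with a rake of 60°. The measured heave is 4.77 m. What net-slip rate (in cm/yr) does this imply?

8.21 cm/yr

dip-slip = heave / cos(dip) = 4.77 / cos(45.7°) = 6.830 m
net slip = dip-slip / sin(rake) = 6.830 / sin(60°) = 7.886 m
rate = 7.886 m / 96 years = 0.0821 m/yr = 8.21 cm/yr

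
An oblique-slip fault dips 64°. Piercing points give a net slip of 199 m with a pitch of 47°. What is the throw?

131 m

dip-slip = net slip × sin(rake) = 199 m × sin(47°) = 145.5 m
throw = dip-slip × sin(dip) = 145.5 × sin(64°) = 131 m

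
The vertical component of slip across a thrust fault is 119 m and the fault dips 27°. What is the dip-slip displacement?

dip-slip = throw / sin(dip) = 119 / sin(27°) = 262 m

262 m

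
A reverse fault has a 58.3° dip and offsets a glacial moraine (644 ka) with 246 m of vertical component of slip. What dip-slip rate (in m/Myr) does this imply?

dip-slip = throw / sin(dip) = 246 m / sin(58.3°) = 289.1 m
rate = 289.1 m / 644 ka = 0.000449 m/yr = 449 m/Myr

449 m/Myr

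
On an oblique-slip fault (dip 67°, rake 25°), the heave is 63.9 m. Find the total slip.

dip-slip = heave / cos(dip) = 63.9 / cos(67°) = 163.5 m
net slip = dip-slip / sin(rake) = 163.5 / sin(25°) = 387 m

387 m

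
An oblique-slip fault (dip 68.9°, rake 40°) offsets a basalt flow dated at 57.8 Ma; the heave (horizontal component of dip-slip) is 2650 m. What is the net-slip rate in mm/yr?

0.198 mm/yr

dip-slip = heave / cos(dip) = 2650 / cos(68.9°) = 7361 m
net slip = dip-slip / sin(rake) = 7361 / sin(40°) = 11450 m
rate = 11450 m / 57.8 Ma = 0.000198 m/yr = 0.198 mm/yr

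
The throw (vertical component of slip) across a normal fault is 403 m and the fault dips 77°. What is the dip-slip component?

dip-slip = throw / sin(dip) = 403 / sin(77°) = 414 m

414 m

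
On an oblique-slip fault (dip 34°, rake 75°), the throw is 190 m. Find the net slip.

352 m

dip-slip = throw / sin(dip) = 190 / sin(34°) = 339.8 m
net slip = dip-slip / sin(rake) = 339.8 / sin(75°) = 352 m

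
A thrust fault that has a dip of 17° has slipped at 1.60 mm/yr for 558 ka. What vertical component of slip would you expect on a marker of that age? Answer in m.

261 m

dip-slip = rate × time = 1.60 mm/yr × 558 ka = 892.8 m
throw = dip-slip × sin(dip) = 892.8 × sin(17°) = 261 m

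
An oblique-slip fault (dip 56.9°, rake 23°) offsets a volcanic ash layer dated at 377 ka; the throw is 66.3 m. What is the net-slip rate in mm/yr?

dip-slip = throw / sin(dip) = 66.3 / sin(56.9°) = 79.14 m
net slip = dip-slip / sin(rake) = 79.14 / sin(23°) = 202.6 m
rate = 202.6 m / 377 ka = 0.000537 m/yr = 0.537 mm/yr

0.537 mm/yr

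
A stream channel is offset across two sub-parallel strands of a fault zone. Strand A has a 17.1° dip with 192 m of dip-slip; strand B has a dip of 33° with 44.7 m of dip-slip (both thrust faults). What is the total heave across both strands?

221 m

heave_A = 192 × cos(17.1°) = 183.5 m
heave_B = 44.7 × cos(33°) = 37.49 m
total = 183.5 + 37.49 = 221 m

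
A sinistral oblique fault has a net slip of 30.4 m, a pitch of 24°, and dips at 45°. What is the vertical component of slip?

8.74 m

dip-slip = net slip × sin(rake) = 30.4 m × sin(24°) = 12.36 m
throw = dip-slip × sin(dip) = 12.36 × sin(45°) = 8.74 m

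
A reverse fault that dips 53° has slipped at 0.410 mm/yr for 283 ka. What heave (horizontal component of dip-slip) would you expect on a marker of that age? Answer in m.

69.8 m

dip-slip = rate × time = 0.410 mm/yr × 283 ka = 116 m
heave = dip-slip × cos(dip) = 116 × cos(53°) = 69.8 m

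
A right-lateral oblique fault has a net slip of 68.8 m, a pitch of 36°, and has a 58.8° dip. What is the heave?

20.9 m

dip-slip = net slip × sin(rake) = 68.8 m × sin(36°) = 40.44 m
heave = dip-slip × cos(dip) = 40.44 × cos(58.8°) = 20.9 m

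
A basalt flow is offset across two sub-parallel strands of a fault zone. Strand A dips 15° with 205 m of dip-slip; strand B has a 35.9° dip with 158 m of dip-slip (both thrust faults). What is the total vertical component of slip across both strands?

throw_A = 205 × sin(15°) = 53.06 m
throw_B = 158 × sin(35.9°) = 92.65 m
total = 53.06 + 92.65 = 146 m

146 m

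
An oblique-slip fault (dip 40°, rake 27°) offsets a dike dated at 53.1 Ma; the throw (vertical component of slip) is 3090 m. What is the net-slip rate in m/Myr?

199 m/Myr

dip-slip = throw / sin(dip) = 3090 / sin(40°) = 4807 m
net slip = dip-slip / sin(rake) = 4807 / sin(27°) = 10590 m
rate = 10590 m / 53.1 Ma = 0.000199 m/yr = 199 m/Myr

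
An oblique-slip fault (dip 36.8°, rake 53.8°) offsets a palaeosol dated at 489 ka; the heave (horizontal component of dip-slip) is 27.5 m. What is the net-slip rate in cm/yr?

dip-slip = heave / cos(dip) = 27.5 / cos(36.8°) = 34.34 m
net slip = dip-slip / sin(rake) = 34.34 / sin(53.8°) = 42.56 m
rate = 42.56 m / 489 ka = 0.0000870 m/yr = 0.00870 cm/yr

0.00870 cm/yr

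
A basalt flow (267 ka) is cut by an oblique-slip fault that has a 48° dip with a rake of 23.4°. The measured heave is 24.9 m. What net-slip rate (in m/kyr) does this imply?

dip-slip = heave / cos(dip) = 24.9 / cos(48°) = 37.21 m
net slip = dip-slip / sin(rake) = 37.21 / sin(23.4°) = 93.70 m
rate = 93.70 m / 267 ka = 0.000351 m/yr = 0.351 m/kyr

0.351 m/kyr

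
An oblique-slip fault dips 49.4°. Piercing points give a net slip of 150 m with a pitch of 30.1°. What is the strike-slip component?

130 m

strike-slip = net slip × cos(rake) = 150 m × cos(30.1°) = 130 m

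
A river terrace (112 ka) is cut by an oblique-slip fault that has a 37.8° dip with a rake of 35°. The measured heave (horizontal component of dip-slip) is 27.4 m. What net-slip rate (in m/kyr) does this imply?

0.540 m/kyr

dip-slip = heave / cos(dip) = 27.4 / cos(37.8°) = 34.68 m
net slip = dip-slip / sin(rake) = 34.68 / sin(35°) = 60.46 m
rate = 60.46 m / 112 ka = 0.000540 m/yr = 0.540 m/kyr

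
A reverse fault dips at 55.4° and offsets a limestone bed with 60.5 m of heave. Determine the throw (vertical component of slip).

87.7 m

throw = heave × tan(dip) = 60.5 × tan(55.4°) = 87.7 m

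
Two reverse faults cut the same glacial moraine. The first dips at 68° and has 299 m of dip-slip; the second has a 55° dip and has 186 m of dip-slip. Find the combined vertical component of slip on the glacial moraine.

throw_A = 299 × sin(68°) = 277.2 m
throw_B = 186 × sin(55°) = 152.4 m
total = 277.2 + 152.4 = 430 m

430 m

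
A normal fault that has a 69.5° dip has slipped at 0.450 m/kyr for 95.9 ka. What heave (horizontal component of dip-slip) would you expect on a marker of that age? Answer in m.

dip-slip = rate × time = 0.450 m/kyr × 95.9 ka = 43.16 m
heave = dip-slip × cos(dip) = 43.16 × cos(69.5°) = 15.1 m

15.1 m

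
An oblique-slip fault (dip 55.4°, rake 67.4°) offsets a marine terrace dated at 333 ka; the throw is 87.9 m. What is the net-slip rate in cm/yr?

dip-slip = throw / sin(dip) = 87.9 / sin(55.4°) = 106.8 m
net slip = dip-slip / sin(rake) = 106.8 / sin(67.4°) = 115.7 m
rate = 115.7 m / 333 ka = 0.000347 m/yr = 0.0347 cm/yr

0.0347 cm/yr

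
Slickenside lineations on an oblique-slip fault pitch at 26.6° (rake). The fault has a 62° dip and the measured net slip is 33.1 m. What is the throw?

dip-slip = net slip × sin(rake) = 33.1 m × sin(26.6°) = 14.82 m
throw = dip-slip × sin(dip) = 14.82 × sin(62°) = 13.1 m

13.1 m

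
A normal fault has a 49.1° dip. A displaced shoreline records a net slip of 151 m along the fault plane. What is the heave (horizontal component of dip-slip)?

heave = dip-slip × cos(dip) = 151 m × cos(49.1°) = 98.9 m

98.9 m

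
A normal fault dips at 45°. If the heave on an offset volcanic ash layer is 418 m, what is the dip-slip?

591 m

dip-slip = heave / cos(dip) = 418 / cos(45°) = 591 m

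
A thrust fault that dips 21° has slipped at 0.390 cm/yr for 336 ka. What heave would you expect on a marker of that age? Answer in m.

dip-slip = rate × time = 0.390 cm/yr × 336 ka = 1310 m
heave = dip-slip × cos(dip) = 1310 × cos(21°) = 1220 m

1220 m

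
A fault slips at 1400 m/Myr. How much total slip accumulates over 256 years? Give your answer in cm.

slip = rate × time = 1400 m/Myr × 256 years = 0.358 m = 35.8 cm

35.8 cm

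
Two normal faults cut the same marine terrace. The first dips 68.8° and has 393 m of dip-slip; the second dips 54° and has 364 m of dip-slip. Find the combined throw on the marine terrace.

throw_A = 393 × sin(68.8°) = 366.4 m
throw_B = 364 × sin(54°) = 294.5 m
total = 366.4 + 294.5 = 661 m

661 m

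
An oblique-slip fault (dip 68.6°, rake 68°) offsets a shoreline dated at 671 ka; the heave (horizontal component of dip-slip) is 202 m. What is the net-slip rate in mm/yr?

0.890 mm/yr

dip-slip = heave / cos(dip) = 202 / cos(68.6°) = 553.6 m
net slip = dip-slip / sin(rake) = 553.6 / sin(68°) = 597.1 m
rate = 597.1 m / 671 ka = 0.000890 m/yr = 0.890 mm/yr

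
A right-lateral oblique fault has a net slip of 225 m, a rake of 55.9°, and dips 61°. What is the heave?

90.3 m

dip-slip = net slip × sin(rake) = 225 m × sin(55.9°) = 186.3 m
heave = dip-slip × cos(dip) = 186.3 × cos(61°) = 90.3 m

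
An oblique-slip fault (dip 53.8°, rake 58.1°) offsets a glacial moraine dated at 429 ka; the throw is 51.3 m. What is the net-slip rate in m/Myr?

dip-slip = throw / sin(dip) = 51.3 / sin(53.8°) = 63.57 m
net slip = dip-slip / sin(rake) = 63.57 / sin(58.1°) = 74.88 m
rate = 74.88 m / 429 ka = 0.000175 m/yr = 175 m/Myr

175 m/Myr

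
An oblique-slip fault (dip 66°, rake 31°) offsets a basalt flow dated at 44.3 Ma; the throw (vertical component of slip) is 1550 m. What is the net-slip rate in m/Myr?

dip-slip = throw / sin(dip) = 1550 / sin(66°) = 1697 m
net slip = dip-slip / sin(rake) = 1697 / sin(31°) = 3294 m
rate = 3294 m / 44.3 Ma = 0.0000744 m/yr = 74.4 m/Myr

74.4 m/Myr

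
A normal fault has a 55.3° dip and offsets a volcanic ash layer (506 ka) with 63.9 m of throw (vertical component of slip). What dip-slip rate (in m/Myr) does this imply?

154 m/Myr

dip-slip = throw / sin(dip) = 63.9 m / sin(55.3°) = 77.72 m
rate = 77.72 m / 506 ka = 0.000154 m/yr = 154 m/Myr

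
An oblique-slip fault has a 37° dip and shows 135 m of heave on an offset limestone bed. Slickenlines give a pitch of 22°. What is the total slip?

dip-slip = heave / cos(dip) = 135 / cos(37°) = 169 m
net slip = dip-slip / sin(rake) = 169 / sin(22°) = 451 m

451 m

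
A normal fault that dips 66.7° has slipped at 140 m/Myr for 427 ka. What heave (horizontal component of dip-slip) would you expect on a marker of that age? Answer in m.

23.6 m

dip-slip = rate × time = 140 m/Myr × 427 ka = 59.78 m
heave = dip-slip × cos(dip) = 59.78 × cos(66.7°) = 23.6 m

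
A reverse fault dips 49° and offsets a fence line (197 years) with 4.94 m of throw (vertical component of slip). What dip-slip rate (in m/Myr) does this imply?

dip-slip = throw / sin(dip) = 4.94 m / sin(49°) = 6.546 m
rate = 6.546 m / 197 years = 0.0332 m/yr = 33200 m/Myr

33200 m/Myr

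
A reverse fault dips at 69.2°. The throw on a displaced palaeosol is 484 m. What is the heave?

heave = throw / tan(dip) = 484 / tan(69.2°) = 184 m

184 m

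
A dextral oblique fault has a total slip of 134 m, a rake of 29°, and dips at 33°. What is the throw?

dip-slip = net slip × sin(rake) = 134 m × sin(29°) = 64.96 m
throw = dip-slip × sin(dip) = 64.96 × sin(33°) = 35.4 m

35.4 m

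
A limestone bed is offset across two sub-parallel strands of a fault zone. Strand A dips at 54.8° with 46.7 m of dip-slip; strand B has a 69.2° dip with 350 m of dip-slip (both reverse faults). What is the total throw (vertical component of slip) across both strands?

throw_A = 46.7 × sin(54.8°) = 38.16 m
throw_B = 350 × sin(69.2°) = 327.2 m
total = 38.16 + 327.2 = 365 m

365 m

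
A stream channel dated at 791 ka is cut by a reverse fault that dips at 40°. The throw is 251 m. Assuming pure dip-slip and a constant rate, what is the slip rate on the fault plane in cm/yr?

0.0494 cm/yr

dip-slip = throw / sin(dip) = 251 m / sin(40°) = 390.5 m
rate = 390.5 m / 791 ka = 0.000494 m/yr = 0.0494 cm/yr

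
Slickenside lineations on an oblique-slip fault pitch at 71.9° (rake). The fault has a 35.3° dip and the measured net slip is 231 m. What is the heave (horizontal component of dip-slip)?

dip-slip = net slip × sin(rake) = 231 m × sin(71.9°) = 219.6 m
heave = dip-slip × cos(dip) = 219.6 × cos(35.3°) = 179 m

179 m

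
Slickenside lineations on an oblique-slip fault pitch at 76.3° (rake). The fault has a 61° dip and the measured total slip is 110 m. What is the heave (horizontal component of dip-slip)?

dip-slip = net slip × sin(rake) = 110 m × sin(76.3°) = 106.9 m
heave = dip-slip × cos(dip) = 106.9 × cos(61°) = 51.8 m

51.8 m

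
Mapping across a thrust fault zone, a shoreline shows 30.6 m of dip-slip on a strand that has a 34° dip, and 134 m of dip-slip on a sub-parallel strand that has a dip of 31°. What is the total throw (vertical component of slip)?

throw_A = 30.6 × sin(34°) = 17.11 m
throw_B = 134 × sin(31°) = 69.02 m
total = 17.11 + 69.02 = 86.1 m

86.1 m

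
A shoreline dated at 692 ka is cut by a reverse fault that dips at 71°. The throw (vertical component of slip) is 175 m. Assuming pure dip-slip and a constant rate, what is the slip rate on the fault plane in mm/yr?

0.267 mm/yr

dip-slip = throw / sin(dip) = 175 m / sin(71°) = 185.1 m
rate = 185.1 m / 692 ka = 0.000267 m/yr = 0.267 mm/yr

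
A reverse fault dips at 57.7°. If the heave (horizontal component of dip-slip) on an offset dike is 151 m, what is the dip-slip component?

283 m

dip-slip = heave / cos(dip) = 151 / cos(57.7°) = 283 m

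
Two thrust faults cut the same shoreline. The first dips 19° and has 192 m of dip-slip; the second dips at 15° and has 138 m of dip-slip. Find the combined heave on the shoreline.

315 m

heave_A = 192 × cos(19°) = 181.5 m
heave_B = 138 × cos(15°) = 133.3 m
total = 181.5 + 133.3 = 315 m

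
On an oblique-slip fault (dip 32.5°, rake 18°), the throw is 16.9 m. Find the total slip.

102 m

dip-slip = throw / sin(dip) = 16.9 / sin(32.5°) = 31.45 m
net slip = dip-slip / sin(rake) = 31.45 / sin(18°) = 102 m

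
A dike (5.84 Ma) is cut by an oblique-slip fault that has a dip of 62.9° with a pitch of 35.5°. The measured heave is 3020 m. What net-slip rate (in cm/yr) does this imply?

0.195 cm/yr

dip-slip = heave / cos(dip) = 3020 / cos(62.9°) = 6629 m
net slip = dip-slip / sin(rake) = 6629 / sin(35.5°) = 11420 m
rate = 11420 m / 5.84 Ma = 0.00195 m/yr = 0.195 cm/yr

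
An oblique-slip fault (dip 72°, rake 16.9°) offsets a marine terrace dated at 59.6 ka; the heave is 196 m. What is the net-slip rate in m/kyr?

dip-slip = heave / cos(dip) = 196 / cos(72°) = 634.3 m
net slip = dip-slip / sin(rake) = 634.3 / sin(16.9°) = 2182 m
rate = 2182 m / 59.6 ka = 0.0366 m/yr = 36.6 m/kyr

36.6 m/kyr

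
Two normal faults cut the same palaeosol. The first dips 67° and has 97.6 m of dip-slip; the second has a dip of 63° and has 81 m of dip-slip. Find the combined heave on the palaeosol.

heave_A = 97.6 × cos(67°) = 38.14 m
heave_B = 81 × cos(63°) = 36.77 m
total = 38.14 + 36.77 = 74.9 m

74.9 m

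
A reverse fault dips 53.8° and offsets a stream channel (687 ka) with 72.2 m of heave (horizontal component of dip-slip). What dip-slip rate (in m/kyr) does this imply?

dip-slip = heave / cos(dip) = 72.2 m / cos(53.8°) = 122.2 m
rate = 122.2 m / 687 ka = 0.000178 m/yr = 0.178 m/kyr

0.178 m/kyr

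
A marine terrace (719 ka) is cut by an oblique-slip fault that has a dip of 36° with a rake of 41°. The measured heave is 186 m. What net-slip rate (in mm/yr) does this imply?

0.487 mm/yr

dip-slip = heave / cos(dip) = 186 / cos(36°) = 229.9 m
net slip = dip-slip / sin(rake) = 229.9 / sin(41°) = 350.4 m
rate = 350.4 m / 719 ka = 0.000487 m/yr = 0.487 mm/yr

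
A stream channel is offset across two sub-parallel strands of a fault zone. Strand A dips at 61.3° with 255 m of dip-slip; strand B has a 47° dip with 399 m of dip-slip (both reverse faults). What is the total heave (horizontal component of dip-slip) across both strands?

heave_A = 255 × cos(61.3°) = 122.5 m
heave_B = 399 × cos(47°) = 272.1 m
total = 122.5 + 272.1 = 395 m

395 m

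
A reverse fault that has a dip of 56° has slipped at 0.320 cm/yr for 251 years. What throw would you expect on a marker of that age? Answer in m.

0.666 m

dip-slip = rate × time = 0.320 cm/yr × 251 years = 0.8032 m
throw = dip-slip × sin(dip) = 0.8032 × sin(56°) = 0.666 m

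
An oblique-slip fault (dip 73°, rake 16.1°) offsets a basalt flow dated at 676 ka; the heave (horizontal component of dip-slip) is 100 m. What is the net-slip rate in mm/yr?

dip-slip = heave / cos(dip) = 100 / cos(73°) = 342 m
net slip = dip-slip / sin(rake) = 342 / sin(16.1°) = 1233 m
rate = 1233 m / 676 ka = 0.00182 m/yr = 1.82 mm/yr

1.82 mm/yr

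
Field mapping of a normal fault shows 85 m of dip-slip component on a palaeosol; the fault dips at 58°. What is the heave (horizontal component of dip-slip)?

45 m

heave = dip-slip × cos(dip) = 85 m × cos(58°) = 45 m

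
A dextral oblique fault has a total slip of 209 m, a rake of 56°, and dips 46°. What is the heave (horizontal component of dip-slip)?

dip-slip = net slip × sin(rake) = 209 m × sin(56°) = 173.3 m
heave = dip-slip × cos(dip) = 173.3 × cos(46°) = 120 m

120 m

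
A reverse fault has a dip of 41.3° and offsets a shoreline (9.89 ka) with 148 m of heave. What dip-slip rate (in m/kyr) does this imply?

19.9 m/kyr

dip-slip = heave / cos(dip) = 148 m / cos(41.3°) = 197 m
rate = 197 m / 9.89 ka = 0.0199 m/yr = 19.9 m/kyr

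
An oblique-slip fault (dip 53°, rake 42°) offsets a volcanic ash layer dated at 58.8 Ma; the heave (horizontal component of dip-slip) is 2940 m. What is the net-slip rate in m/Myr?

124 m/Myr

dip-slip = heave / cos(dip) = 2940 / cos(53°) = 4885 m
net slip = dip-slip / sin(rake) = 4885 / sin(42°) = 7301 m
rate = 7301 m / 58.8 Ma = 0.000124 m/yr = 124 m/Myr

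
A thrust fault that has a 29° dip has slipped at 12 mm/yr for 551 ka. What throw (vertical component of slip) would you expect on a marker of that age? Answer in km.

dip-slip = rate × time = 12 mm/yr × 551 ka = 6612 m
throw = dip-slip × sin(dip) = 6612 × sin(29°) = 3210 m = 3.21 km

3.21 km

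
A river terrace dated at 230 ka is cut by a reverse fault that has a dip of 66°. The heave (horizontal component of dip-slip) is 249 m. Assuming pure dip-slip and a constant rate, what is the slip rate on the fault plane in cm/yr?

0.266 cm/yr

dip-slip = heave / cos(dip) = 249 m / cos(66°) = 612.2 m
rate = 612.2 m / 230 ka = 0.00266 m/yr = 0.266 cm/yr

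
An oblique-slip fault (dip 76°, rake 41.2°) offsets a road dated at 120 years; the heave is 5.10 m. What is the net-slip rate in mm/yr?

267 mm/yr

dip-slip = heave / cos(dip) = 5.10 / cos(76°) = 21.08 m
net slip = dip-slip / sin(rake) = 21.08 / sin(41.2°) = 32 m
rate = 32 m / 120 years = 0.267 m/yr = 267 mm/yr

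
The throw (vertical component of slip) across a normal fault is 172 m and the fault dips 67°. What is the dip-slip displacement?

187 m

dip-slip = throw / sin(dip) = 172 / sin(67°) = 187 m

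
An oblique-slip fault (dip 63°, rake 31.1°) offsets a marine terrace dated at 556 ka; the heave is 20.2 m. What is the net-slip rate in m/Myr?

155 m/Myr

dip-slip = heave / cos(dip) = 20.2 / cos(63°) = 44.49 m
net slip = dip-slip / sin(rake) = 44.49 / sin(31.1°) = 86.14 m
rate = 86.14 m / 556 ka = 0.000155 m/yr = 155 m/Myr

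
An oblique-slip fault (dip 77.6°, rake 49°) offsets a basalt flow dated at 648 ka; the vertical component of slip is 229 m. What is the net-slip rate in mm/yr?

0.479 mm/yr

dip-slip = throw / sin(dip) = 229 / sin(77.6°) = 234.5 m
net slip = dip-slip / sin(rake) = 234.5 / sin(49°) = 310.7 m
rate = 310.7 m / 648 ka = 0.000479 m/yr = 0.479 mm/yr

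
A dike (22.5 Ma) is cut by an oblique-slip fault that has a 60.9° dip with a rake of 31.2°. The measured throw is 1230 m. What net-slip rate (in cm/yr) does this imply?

0.0121 cm/yr

dip-slip = throw / sin(dip) = 1230 / sin(60.9°) = 1408 m
net slip = dip-slip / sin(rake) = 1408 / sin(31.2°) = 2717 m
rate = 2717 m / 22.5 Ma = 0.000121 m/yr = 0.0121 cm/yr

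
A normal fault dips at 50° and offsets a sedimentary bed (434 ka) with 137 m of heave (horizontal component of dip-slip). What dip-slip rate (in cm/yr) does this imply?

0.0491 cm/yr

dip-slip = heave / cos(dip) = 137 m / cos(50°) = 213.1 m
rate = 213.1 m / 434 ka = 0.000491 m/yr = 0.0491 cm/yr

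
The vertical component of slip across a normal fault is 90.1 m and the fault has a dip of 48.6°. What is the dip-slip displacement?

dip-slip = throw / sin(dip) = 90.1 / sin(48.6°) = 120 m

120 m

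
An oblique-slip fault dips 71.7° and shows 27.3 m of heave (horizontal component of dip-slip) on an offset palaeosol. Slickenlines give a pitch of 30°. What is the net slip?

174 m

dip-slip = heave / cos(dip) = 27.3 / cos(71.7°) = 86.94 m
net slip = dip-slip / sin(rake) = 86.94 / sin(30°) = 174 m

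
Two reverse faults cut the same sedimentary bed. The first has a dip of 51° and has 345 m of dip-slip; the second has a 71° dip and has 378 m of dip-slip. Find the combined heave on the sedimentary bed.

heave_A = 345 × cos(51°) = 217.1 m
heave_B = 378 × cos(71°) = 123.1 m
total = 217.1 + 123.1 = 340 m

340 m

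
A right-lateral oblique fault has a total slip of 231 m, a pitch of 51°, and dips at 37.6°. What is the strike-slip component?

145 m

strike-slip = net slip × cos(rake) = 231 m × cos(51°) = 145 m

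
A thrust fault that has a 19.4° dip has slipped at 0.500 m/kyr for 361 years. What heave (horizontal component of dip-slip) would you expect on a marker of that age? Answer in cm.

17 cm

dip-slip = rate × time = 0.500 m/kyr × 361 years = 0.1805 m
heave = dip-slip × cos(dip) = 0.1805 × cos(19.4°) = 0.170 m = 17 cm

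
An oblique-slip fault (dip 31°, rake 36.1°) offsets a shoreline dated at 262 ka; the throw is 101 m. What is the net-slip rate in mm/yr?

dip-slip = throw / sin(dip) = 101 / sin(31°) = 196.1 m
net slip = dip-slip / sin(rake) = 196.1 / sin(36.1°) = 332.8 m
rate = 332.8 m / 262 ka = 0.00127 m/yr = 1.27 mm/yr

1.27 mm/yr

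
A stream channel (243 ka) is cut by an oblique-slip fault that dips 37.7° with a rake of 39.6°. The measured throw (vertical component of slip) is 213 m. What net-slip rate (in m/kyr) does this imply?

2.25 m/kyr

dip-slip = throw / sin(dip) = 213 / sin(37.7°) = 348.3 m
net slip = dip-slip / sin(rake) = 348.3 / sin(39.6°) = 546.4 m
rate = 546.4 m / 243 ka = 0.00225 m/yr = 2.25 m/kyr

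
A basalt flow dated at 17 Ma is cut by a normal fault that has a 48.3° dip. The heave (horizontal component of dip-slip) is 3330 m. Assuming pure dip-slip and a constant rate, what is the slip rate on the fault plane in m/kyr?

dip-slip = heave / cos(dip) = 3330 m / cos(48.3°) = 5006 m
rate = 5006 m / 17 Ma = 0.000294 m/yr = 0.294 m/kyr

0.294 m/kyr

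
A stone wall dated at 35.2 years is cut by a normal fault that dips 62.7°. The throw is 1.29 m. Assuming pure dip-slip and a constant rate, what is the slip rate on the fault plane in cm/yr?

4.12 cm/yr

dip-slip = throw / sin(dip) = 1.29 m / sin(62.7°) = 1.452 m
rate = 1.452 m / 35.2 years = 0.0412 m/yr = 4.12 cm/yr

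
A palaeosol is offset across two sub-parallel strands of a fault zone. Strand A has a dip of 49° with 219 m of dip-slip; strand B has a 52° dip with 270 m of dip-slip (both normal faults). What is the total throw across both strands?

throw_A = 219 × sin(49°) = 165.3 m
throw_B = 270 × sin(52°) = 212.8 m
total = 165.3 + 212.8 = 378 m

378 m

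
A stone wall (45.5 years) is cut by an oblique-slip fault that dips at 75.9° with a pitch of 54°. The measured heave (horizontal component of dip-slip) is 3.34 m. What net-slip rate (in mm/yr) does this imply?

dip-slip = heave / cos(dip) = 3.34 / cos(75.9°) = 13.71 m
net slip = dip-slip / sin(rake) = 13.71 / sin(54°) = 16.95 m
rate = 16.95 m / 45.5 years = 0.372 m/yr = 372 mm/yr

372 mm/yr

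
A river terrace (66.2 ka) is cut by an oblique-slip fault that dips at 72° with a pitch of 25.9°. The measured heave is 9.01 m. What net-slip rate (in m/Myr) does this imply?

1010 m/Myr

dip-slip = heave / cos(dip) = 9.01 / cos(72°) = 29.16 m
net slip = dip-slip / sin(rake) = 29.16 / sin(25.9°) = 66.75 m
rate = 66.75 m / 66.2 ka = 0.00101 m/yr = 1010 m/Myr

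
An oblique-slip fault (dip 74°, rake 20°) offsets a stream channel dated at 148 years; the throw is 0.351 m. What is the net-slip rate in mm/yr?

7.21 mm/yr

dip-slip = throw / sin(dip) = 0.351 / sin(74°) = 0.3651 m
net slip = dip-slip / sin(rake) = 0.3651 / sin(20°) = 1.068 m
rate = 1.068 m / 148 years = 0.00721 m/yr = 7.21 mm/yr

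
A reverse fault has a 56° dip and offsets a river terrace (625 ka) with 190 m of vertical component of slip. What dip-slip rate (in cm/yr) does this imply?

dip-slip = throw / sin(dip) = 190 m / sin(56°) = 229.2 m
rate = 229.2 m / 625 ka = 0.000367 m/yr = 0.0367 cm/yr

0.0367 cm/yr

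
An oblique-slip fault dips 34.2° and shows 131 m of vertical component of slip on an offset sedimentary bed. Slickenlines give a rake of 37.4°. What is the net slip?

384 m

dip-slip = throw / sin(dip) = 131 / sin(34.2°) = 233.1 m
net slip = dip-slip / sin(rake) = 233.1 / sin(37.4°) = 384 m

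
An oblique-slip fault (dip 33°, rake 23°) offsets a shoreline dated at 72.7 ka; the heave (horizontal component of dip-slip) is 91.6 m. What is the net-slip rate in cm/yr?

dip-slip = heave / cos(dip) = 91.6 / cos(33°) = 109.2 m
net slip = dip-slip / sin(rake) = 109.2 / sin(23°) = 279.5 m
rate = 279.5 m / 72.7 ka = 0.00384 m/yr = 0.384 cm/yr

0.384 cm/yr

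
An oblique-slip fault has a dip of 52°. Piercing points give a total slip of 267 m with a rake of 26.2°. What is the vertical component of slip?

dip-slip = net slip × sin(rake) = 267 m × sin(26.2°) = 117.9 m
throw = dip-slip × sin(dip) = 117.9 × sin(52°) = 92.9 m

92.9 m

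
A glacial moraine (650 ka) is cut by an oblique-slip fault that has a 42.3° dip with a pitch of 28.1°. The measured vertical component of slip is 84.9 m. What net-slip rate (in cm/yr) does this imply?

dip-slip = throw / sin(dip) = 84.9 / sin(42.3°) = 126.1 m
net slip = dip-slip / sin(rake) = 126.1 / sin(28.1°) = 267.8 m
rate = 267.8 m / 650 ka = 0.000412 m/yr = 0.0412 cm/yr

0.0412 cm/yr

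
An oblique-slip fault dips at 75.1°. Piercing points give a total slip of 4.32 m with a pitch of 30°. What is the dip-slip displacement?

dip-slip = net slip × sin(rake) = 4.32 m × sin(30°) = 2.16 m

2.16 m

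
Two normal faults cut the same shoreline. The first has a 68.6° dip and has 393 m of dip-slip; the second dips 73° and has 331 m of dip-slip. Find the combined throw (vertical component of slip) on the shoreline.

throw_A = 393 × sin(68.6°) = 365.9 m
throw_B = 331 × sin(73°) = 316.5 m
total = 365.9 + 316.5 = 682 m

682 m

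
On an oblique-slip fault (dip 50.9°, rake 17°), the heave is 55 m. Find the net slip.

dip-slip = heave / cos(dip) = 55 / cos(50.9°) = 87.21 m
net slip = dip-slip / sin(rake) = 87.21 / sin(17°) = 298 m

298 m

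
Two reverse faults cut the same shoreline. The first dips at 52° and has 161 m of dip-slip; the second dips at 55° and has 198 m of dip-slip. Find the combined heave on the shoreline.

heave_A = 161 × cos(52°) = 99.12 m
heave_B = 198 × cos(55°) = 113.6 m
total = 99.12 + 113.6 = 213 m

213 m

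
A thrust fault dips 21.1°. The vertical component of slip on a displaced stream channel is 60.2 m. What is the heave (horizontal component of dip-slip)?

heave = throw / tan(dip) = 60.2 / tan(21.1°) = 156 m

156 m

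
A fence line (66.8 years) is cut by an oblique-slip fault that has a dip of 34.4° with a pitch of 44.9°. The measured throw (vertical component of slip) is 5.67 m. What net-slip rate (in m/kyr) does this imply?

213 m/kyr

dip-slip = throw / sin(dip) = 5.67 / sin(34.4°) = 10.04 m
net slip = dip-slip / sin(rake) = 10.04 / sin(44.9°) = 14.22 m
rate = 14.22 m / 66.8 years = 0.213 m/yr = 213 m/kyr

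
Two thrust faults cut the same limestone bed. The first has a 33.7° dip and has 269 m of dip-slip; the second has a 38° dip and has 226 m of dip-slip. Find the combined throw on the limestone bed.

throw_A = 269 × sin(33.7°) = 149.3 m
throw_B = 226 × sin(38°) = 139.1 m
total = 149.3 + 139.1 = 288 m

288 m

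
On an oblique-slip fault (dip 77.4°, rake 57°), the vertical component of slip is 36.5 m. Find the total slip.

44.6 m

dip-slip = throw / sin(dip) = 36.5 / sin(77.4°) = 37.40 m
net slip = dip-slip / sin(rake) = 37.40 / sin(57°) = 44.6 m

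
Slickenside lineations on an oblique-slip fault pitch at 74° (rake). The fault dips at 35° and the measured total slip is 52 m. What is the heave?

40.9 m

dip-slip = net slip × sin(rake) = 52 m × sin(74°) = 49.99 m
heave = dip-slip × cos(dip) = 49.99 × cos(35°) = 40.9 m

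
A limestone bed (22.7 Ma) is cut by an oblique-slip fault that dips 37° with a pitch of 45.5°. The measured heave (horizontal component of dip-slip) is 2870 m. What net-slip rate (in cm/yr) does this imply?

0.0222 cm/yr

dip-slip = heave / cos(dip) = 2870 / cos(37°) = 3594 m
net slip = dip-slip / sin(rake) = 3594 / sin(45.5°) = 5038 m
rate = 5038 m / 22.7 Ma = 0.000222 m/yr = 0.0222 cm/yr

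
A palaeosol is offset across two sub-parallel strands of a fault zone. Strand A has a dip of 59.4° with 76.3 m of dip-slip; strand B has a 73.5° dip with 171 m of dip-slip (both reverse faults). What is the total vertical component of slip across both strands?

230 m

throw_A = 76.3 × sin(59.4°) = 65.67 m
throw_B = 171 × sin(73.5°) = 164 m
total = 65.67 + 164 = 230 m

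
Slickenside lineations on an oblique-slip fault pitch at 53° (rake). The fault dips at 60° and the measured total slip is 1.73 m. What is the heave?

dip-slip = net slip × sin(rake) = 1.73 m × sin(53°) = 1.382 m
heave = dip-slip × cos(dip) = 1.382 × cos(60°) = 0.691 m

0.691 m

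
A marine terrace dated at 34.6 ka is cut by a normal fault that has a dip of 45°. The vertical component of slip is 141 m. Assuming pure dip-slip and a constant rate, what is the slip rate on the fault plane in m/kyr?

dip-slip = throw / sin(dip) = 141 m / sin(45°) = 199.4 m
rate = 199.4 m / 34.6 ka = 0.00576 m/yr = 5.76 m/kyr

5.76 m/kyr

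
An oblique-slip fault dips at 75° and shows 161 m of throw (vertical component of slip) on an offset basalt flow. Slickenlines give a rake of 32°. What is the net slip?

dip-slip = throw / sin(dip) = 161 / sin(75°) = 166.7 m
net slip = dip-slip / sin(rake) = 166.7 / sin(32°) = 315 m

315 m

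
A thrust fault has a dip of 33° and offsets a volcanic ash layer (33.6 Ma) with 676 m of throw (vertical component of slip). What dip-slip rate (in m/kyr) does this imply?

0.0369 m/kyr

dip-slip = throw / sin(dip) = 676 m / sin(33°) = 1241 m
rate = 1241 m / 33.6 Ma = 0.0000369 m/yr = 0.0369 m/kyr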